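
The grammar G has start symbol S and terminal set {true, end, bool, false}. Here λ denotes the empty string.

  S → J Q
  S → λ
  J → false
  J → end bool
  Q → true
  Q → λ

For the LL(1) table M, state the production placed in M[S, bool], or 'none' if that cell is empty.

FIRST(J) = {end, false}
FIRST(Q) = {λ, true}
FIRST(S) = {λ, end, false}  (via J Q)
FOLLOW(S) includes $ since S is the start symbol.
FOLLOW(S): S appears on no right-hand side. Thus FOLLOW(S) = {$}.
For S → J Q: FIRST(J Q) = {end, false}, so it goes in M[S, t] for t ∈ {end, false}.
For S → λ: FIRST(λ) = {λ}, so it goes in M[S, t] for t ∈ {}; since λ ∈ FIRST, also for every t ∈ FOLLOW(S) = {$}.
None of these place a production in M[S, bool].

none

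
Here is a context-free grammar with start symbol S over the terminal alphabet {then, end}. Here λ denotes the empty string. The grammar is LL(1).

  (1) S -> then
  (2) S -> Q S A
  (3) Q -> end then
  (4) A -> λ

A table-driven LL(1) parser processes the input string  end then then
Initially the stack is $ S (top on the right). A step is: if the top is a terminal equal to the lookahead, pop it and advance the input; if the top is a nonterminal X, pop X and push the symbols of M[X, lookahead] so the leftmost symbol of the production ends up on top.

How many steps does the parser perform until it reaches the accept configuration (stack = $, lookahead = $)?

7

     Stack           Input            Action
  1  $ S             end then then $  expand S -> Q S A
  2  $ A S Q         end then then $  expand Q -> end then
  3  $ A S then end  end then then $  match end
  4  $ A S then      then then $      match then
  5  $ A S           then $           expand S -> then
  6  $ A then        then $           match then
  7  $ A             $                expand A -> λ
Accept reached after 7 steps.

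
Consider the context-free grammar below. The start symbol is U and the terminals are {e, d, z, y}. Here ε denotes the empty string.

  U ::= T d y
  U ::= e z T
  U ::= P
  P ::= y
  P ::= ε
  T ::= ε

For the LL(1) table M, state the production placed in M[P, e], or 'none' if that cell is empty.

none

FIRST(P): from P::=y we get {y}; from P::=ε we get {ε}. So FIRST(P) = {ε, y}.
FIRST(T): from T::=ε we get {ε}. So FIRST(T) = {ε}.
FIRST(U): from U::=T d y we get {d}; from U::=e z T we get {e}; from U::=P we get {ε, y}. So FIRST(U) = {ε, d, e, y}.
FOLLOW(U) includes $ since U is the start symbol.
FOLLOW(U): U appears on no right-hand side. Thus FOLLOW(U) = {$}.
FOLLOW(P): in U::=P, the suffix after P is empty, so FOLLOW(P) ⊇ FOLLOW(U) = {$}. Thus FOLLOW(P) = {$}.
For P ::= y: FIRST(y) = {y}, so it goes in M[P, t] for t ∈ {y}.
For P ::= ε: FIRST(ε) = {ε}, so it goes in M[P, t] for t ∈ {}; since ε ∈ FIRST, also for every t ∈ FOLLOW(P) = {$}.
None of these place a production in M[P, e].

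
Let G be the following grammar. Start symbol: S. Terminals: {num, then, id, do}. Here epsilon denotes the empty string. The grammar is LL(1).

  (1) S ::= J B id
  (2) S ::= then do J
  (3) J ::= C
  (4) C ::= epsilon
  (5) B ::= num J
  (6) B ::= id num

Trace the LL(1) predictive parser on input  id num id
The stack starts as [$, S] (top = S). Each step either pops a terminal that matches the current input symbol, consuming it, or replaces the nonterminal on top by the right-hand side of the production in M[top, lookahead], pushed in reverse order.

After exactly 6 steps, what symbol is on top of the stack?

id

     Stack        Input        Action
  1  $ S          id num id $  expand S ::= J B id
  2  $ id B J     id num id $  expand J ::= C
  3  $ id B C     id num id $  expand C ::= epsilon
  4  $ id B       id num id $  expand B ::= id num
  5  $ id num id  id num id $  match id
  6  $ id num     num id $     match num
Stack after step 6: $ id (top = id).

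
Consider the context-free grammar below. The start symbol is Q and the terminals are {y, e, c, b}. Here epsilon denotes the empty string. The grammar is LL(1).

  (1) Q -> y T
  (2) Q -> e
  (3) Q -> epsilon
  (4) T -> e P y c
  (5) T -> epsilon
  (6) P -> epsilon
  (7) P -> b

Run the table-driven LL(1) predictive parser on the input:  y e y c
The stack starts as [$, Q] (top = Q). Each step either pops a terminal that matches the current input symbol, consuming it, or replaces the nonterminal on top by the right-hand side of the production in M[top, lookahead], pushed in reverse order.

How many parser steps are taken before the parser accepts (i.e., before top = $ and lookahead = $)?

7

     Stack      Input      Action
  1  $ Q        y e y c $  expand Q -> y T
  2  $ T y      y e y c $  match y
  3  $ T        e y c $    expand T -> e P y c
  4  $ c y P e  e y c $    match e
  5  $ c y P    y c $      expand P -> epsilon
  6  $ c y      y c $      match y
  7  $ c        c $        match c
Accept reached after 7 steps.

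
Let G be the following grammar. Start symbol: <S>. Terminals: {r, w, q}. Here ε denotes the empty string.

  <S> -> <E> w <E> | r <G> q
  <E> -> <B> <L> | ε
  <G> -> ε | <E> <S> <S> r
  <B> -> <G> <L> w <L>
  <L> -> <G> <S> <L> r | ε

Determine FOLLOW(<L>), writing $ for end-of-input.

{$, r, w}

FIRST(<S>) = {r, w}  (via <E> w <E>)
FIRST(<E>) = {ε, r, w}  (via <B> <L>)
FIRST(<G>) = {ε, r, w}  (via <E> <S> <S> r)
FIRST(<L>) = {ε, r, w}  (via <G> <S> <L> r)
FIRST(<B>) = {r, w}  (via <G> <L> w <L>)
FOLLOW(<S>) includes $ since <S> is the start symbol.
FOLLOW(<S>): in <G>-><E> <S> <S> r (occurrence 1), <S> is followed by <S> r with FIRST {r, w}; in <G>-><E> <S> <S> r (occurrence 2), <S> is followed by r with FIRST {r}; in <L>-><G> <S> <L> r, <S> is followed by <L> r with FIRST {r, w}. Thus FOLLOW(<S>) = {$, r, w}.
FOLLOW(<E>): in <S>-><E> w <E> (occurrence 1), <E> is followed by w <E> with FIRST {w}; in <S>-><E> w <E> (occurrence 2), the suffix after <E> is empty, so FOLLOW(<E>) ⊇ FOLLOW(<S>) = {$, r, w}; in <G>-><E> <S> <S> r, <E> is followed by <S> <S> r with FIRST {r, w}. Thus FOLLOW(<E>) = {$, r, w}.
FOLLOW(<G>): in <S>->r <G> q, <G> is followed by q with FIRST {q}; in <B>-><G> <L> w <L>, <G> is followed by <L> w <L> with FIRST {r, w}; in <L>-><G> <S> <L> r, <G> is followed by <S> <L> r with FIRST {r, w}. Thus FOLLOW(<G>) = {q, r, w}.
FOLLOW(<B>): in <E>-><B> <L>, <B> is followed by <L> with FIRST {ε, r, w}; in <E>-><B> <L>, the suffix after <B> is nullable, so FOLLOW(<B>) ⊇ FOLLOW(<E>) = {$, r, w}. Thus FOLLOW(<B>) = {$, r, w}.
FOLLOW(<L>): in <E>-><B> <L>, the suffix after <L> is empty, so FOLLOW(<L>) ⊇ FOLLOW(<E>) = {$, r, w}; in <B>-><G> <L> w <L> (occurrence 1), <L> is followed by w <L> with FIRST {w}; in <B>-><G> <L> w <L> (occurrence 2), the suffix after <L> is empty, so FOLLOW(<L>) ⊇ FOLLOW(<B>) = {$, r, w}; in <L>-><G> <S> <L> r, <L> is followed by r with FIRST {r}. Thus FOLLOW(<L>) = {$, r, w}.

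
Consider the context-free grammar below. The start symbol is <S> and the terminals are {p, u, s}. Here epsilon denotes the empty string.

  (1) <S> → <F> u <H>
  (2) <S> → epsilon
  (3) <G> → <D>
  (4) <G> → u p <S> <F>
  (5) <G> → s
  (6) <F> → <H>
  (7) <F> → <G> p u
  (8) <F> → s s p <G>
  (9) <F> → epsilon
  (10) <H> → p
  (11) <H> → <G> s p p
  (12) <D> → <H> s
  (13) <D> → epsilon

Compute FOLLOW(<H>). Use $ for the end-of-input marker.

{$, p, s, u}

FIRST(<S>): from <S>→<F> u <H> we get {p, s, u}; from <S>→epsilon we get {epsilon}. So FIRST(<S>) = {epsilon, p, s, u}.
FIRST(<G>): from <G>→<D> we get {epsilon, p, s, u}; from <G>→u p <S> <F> we get {u}; from <G>→s we get {s}. So FIRST(<G>) = {epsilon, p, s, u}.
FIRST(<H>): from <H>→p we get {p}; from <H>→<G> s p p we get {p, s, u}. So FIRST(<H>) = {p, s, u}.
FIRST(<F>): from <F>→<H> we get {p, s, u}; from <F>→<G> p u we get {p, s, u}; from <F>→s s p <G> we get {s}; from <F>→epsilon we get {epsilon}. So FIRST(<F>) = {epsilon, p, s, u}.
FIRST(<D>): from <D>→<H> s we get {p, s, u}; from <D>→epsilon we get {epsilon}. So FIRST(<D>) = {epsilon, p, s, u}.
FOLLOW(<S>) includes $ since <S> is the start symbol.
FOLLOW(<S>): in <G>→u p <S> <F>, <S> is followed by <F> with FIRST {epsilon, p, s, u}; in <G>→u p <S> <F>, the suffix after <S> is nullable, so FOLLOW(<S>) ⊇ FOLLOW(<G>) = {p, s, u}. Thus FOLLOW(<S>) = {$, p, s, u}.
FOLLOW(<G>): in <F>→<G> p u, <G> is followed by p u with FIRST {p}; in <F>→s s p <G>, the suffix after <G> is empty, so FOLLOW(<G>) ⊇ FOLLOW(<F>) = {p, s, u}; in <H>→<G> s p p, <G> is followed by s p p with FIRST {s}. Thus FOLLOW(<G>) = {p, s, u}.
FOLLOW(<F>): in <S>→<F> u <H>, <F> is followed by u <H> with FIRST {u}; in <G>→u p <S> <F>, the suffix after <F> is empty, so FOLLOW(<F>) ⊇ FOLLOW(<G>) = {p, s, u}. Thus FOLLOW(<F>) = {p, s, u}.
FOLLOW(<H>): in <S>→<F> u <H>, the suffix after <H> is empty, so FOLLOW(<H>) ⊇ FOLLOW(<S>) = {$, p, s, u}; in <F>→<H>, the suffix after <H> is empty, so FOLLOW(<H>) ⊇ FOLLOW(<F>) = {p, s, u}; in <D>→<H> s, <H> is followed by s with FIRST {s}. Thus FOLLOW(<H>) = {$, p, s, u}.
FOLLOW(<D>): in <G>→<D>, the suffix after <D> is empty, so FOLLOW(<D>) ⊇ FOLLOW(<G>) = {p, s, u}. Thus FOLLOW(<D>) = {p, s, u}.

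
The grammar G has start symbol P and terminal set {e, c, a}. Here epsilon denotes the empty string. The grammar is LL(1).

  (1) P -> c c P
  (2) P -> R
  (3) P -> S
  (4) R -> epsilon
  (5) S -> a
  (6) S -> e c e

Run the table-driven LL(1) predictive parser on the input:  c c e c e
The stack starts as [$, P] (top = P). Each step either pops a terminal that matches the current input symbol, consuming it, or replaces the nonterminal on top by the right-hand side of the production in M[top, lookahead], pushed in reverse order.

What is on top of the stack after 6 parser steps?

c

step 1: stack=$ P  input=c c e c e $  — expand P -> c c P
step 2: stack=$ P c c  input=c c e c e $  — match c
step 3: stack=$ P c  input=c e c e $  — match c
step 4: stack=$ P  input=e c e $  — expand P -> S
step 5: stack=$ S  input=e c e $  — expand S -> e c e
step 6: stack=$ e c e  input=e c e $  — match e
Stack after step 6: $ e c (top = c).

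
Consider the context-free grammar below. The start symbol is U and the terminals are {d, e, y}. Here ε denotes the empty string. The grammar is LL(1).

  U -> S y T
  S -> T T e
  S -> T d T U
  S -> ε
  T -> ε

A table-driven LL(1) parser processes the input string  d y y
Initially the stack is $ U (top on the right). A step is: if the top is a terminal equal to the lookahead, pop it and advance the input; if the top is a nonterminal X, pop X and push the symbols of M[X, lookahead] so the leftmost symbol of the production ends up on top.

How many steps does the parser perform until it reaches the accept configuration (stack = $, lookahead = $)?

11

step 1: stack=$ U  input=d y y $  — expand U -> S y T
step 2: stack=$ T y S  input=d y y $  — expand S -> T d T U
step 3: stack=$ T y U T d T  input=d y y $  — expand T -> ε
step 4: stack=$ T y U T d  input=d y y $  — match d
step 5: stack=$ T y U T  input=y y $  — expand T -> ε
step 6: stack=$ T y U  input=y y $  — expand U -> S y T
step 7: stack=$ T y T y S  input=y y $  — expand S -> ε
step 8: stack=$ T y T y  input=y y $  — match y
step 9: stack=$ T y T  input=y $  — expand T -> ε
step 10: stack=$ T y  input=y $  — match y
step 11: stack=$ T  input=$  — expand T -> ε
Accept reached after 11 steps.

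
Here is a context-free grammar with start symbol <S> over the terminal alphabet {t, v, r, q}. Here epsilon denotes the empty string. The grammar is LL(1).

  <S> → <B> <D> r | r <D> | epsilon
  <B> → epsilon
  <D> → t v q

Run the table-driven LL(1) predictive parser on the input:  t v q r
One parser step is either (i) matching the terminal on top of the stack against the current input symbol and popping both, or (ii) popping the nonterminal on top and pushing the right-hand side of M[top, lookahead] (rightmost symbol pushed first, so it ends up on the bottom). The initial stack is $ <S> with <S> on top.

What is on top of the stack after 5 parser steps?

q

     Stack        Input      Action
  1  $ <S>        t v q r $  expand <S> → <B> <D> r
  2  $ r <D> <B>  t v q r $  expand <B> → epsilon
  3  $ r <D>      t v q r $  expand <D> → t v q
  4  $ r q v t    t v q r $  match t
  5  $ r q v      v q r $    match v
Stack after step 5: $ r q (top = q).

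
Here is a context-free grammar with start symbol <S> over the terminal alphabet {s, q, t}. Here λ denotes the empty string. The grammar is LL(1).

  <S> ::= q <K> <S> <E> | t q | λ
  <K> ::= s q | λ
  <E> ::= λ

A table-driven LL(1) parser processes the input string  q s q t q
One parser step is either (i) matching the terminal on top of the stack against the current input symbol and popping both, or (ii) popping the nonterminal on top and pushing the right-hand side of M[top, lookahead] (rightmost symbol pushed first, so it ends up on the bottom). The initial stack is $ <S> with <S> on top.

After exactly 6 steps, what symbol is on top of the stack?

     Stack            Input        Action
  1  $ <S>            q s q t q $  expand <S> ::= q <K> <S> <E>
  2  $ <E> <S> <K> q  q s q t q $  match q
  3  $ <E> <S> <K>    s q t q $    expand <K> ::= s q
  4  $ <E> <S> q s    s q t q $    match s
  5  $ <E> <S> q      q t q $      match q
  6  $ <E> <S>        t q $        expand <S> ::= t q
Stack after step 6: $ <E> q t (top = t).

t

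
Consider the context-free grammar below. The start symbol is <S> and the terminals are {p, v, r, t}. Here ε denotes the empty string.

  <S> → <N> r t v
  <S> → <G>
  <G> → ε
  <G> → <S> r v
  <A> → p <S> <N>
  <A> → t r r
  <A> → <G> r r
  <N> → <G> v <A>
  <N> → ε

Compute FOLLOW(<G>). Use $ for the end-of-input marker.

FIRST(<S>) = {ε, r, v}  (via <N> r t v, <G>)
FIRST(<G>) = {ε, r, v}  (via <S> r v)
FIRST(<A>) = {p, r, t, v}  (via <G> r r)
FIRST(<N>) = {ε, r, v}  (via <G> v <A>)
FOLLOW(<S>) includes $ since <S> is the start symbol.
FOLLOW(<S>): in <G>→<S> r v, <S> is followed by r v with FIRST {r}; in <A>→p <S> <N>, <S> is followed by <N> with FIRST {ε, r, v}; in <A>→p <S> <N>, the suffix after <S> is nullable, so FOLLOW(<S>) ⊇ FOLLOW(<A>) = {r}. Thus FOLLOW(<S>) = {$, r, v}.
FOLLOW(<G>): in <S>→<G>, the suffix after <G> is empty, so FOLLOW(<G>) ⊇ FOLLOW(<S>) = {$, r, v}; in <A>→<G> r r, <G> is followed by r r with FIRST {r}; in <N>→<G> v <A>, <G> is followed by v <A> with FIRST {v}. Thus FOLLOW(<G>) = {$, r, v}.
FOLLOW(<A>): in <N>→<G> v <A>, the suffix after <A> is empty, so FOLLOW(<A>) ⊇ FOLLOW(<N>) = {r}. Thus FOLLOW(<A>) = {r}.
FOLLOW(<N>): in <S>→<N> r t v, <N> is followed by r t v with FIRST {r}; in <A>→p <S> <N>, the suffix after <N> is empty, so FOLLOW(<N>) ⊇ FOLLOW(<A>) = {r}. Thus FOLLOW(<N>) = {r}.

{$, r, v}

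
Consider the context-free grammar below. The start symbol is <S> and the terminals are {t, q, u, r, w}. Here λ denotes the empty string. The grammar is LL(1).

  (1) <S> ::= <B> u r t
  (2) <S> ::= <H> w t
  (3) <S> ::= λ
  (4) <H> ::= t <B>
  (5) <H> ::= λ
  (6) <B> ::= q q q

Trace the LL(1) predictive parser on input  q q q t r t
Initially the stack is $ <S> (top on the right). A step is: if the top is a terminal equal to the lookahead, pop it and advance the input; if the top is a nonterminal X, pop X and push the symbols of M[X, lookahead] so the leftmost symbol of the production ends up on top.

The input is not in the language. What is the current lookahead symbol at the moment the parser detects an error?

t

     Stack          Input          Action
  1  $ <S>          q q q t r t $  expand <S> ::= <B> u r t
  2  $ t r u <B>    q q q t r t $  expand <B> ::= q q q
  3  $ t r u q q q  q q q t r t $  match q
  4  $ t r u q q    q q t r t $    match q
  5  $ t r u q      q t r t $      match q
  6  $ t r u        t r t $        error: top is terminal u but lookahead is t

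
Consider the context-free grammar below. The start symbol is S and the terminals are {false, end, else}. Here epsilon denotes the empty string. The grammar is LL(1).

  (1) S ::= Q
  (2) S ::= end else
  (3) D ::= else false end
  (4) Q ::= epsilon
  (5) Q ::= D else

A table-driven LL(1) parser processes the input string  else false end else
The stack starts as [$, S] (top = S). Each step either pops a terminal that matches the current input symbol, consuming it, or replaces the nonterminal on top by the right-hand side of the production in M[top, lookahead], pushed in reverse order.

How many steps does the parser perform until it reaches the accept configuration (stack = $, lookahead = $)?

     Stack                  Input                  Action
  1  $ S                    else false end else $  expand S ::= Q
  2  $ Q                    else false end else $  expand Q ::= D else
  3  $ else D               else false end else $  expand D ::= else false end
  4  $ else end false else  else false end else $  match else
  5  $ else end false       false end else $       match false
  6  $ else end             end else $             match end
  7  $ else                 else $                 match else
Accept reached after 7 steps.

7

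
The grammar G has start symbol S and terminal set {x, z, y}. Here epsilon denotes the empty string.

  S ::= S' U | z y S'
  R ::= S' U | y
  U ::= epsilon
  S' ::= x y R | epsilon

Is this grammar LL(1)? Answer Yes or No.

FIRST(S) = {epsilon, x, z}
FIRST(R) = {epsilon, x, y}
FIRST(U) = {epsilon}
FIRST(S') = {epsilon, x}
FOLLOW(S) = {$}
FOLLOW(R) = {$}
FOLLOW(U) = {$}
FOLLOW(S') = {$}
Each cell of M receives at most one production.

Yes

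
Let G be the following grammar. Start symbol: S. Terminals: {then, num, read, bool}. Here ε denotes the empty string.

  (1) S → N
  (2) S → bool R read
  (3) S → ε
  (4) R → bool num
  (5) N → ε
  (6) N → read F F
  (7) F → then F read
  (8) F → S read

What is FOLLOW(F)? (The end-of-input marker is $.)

FIRST(R): from R→bool num we get {bool}. So FIRST(R) = {bool}.
FIRST(N): from N→ε we get {ε}; from N→read F F we get {read}. So FIRST(N) = {ε, read}.
FIRST(S): from S→N we get {ε, read}; from S→bool R read we get {bool}; from S→ε we get {ε}. So FIRST(S) = {ε, bool, read}.
FIRST(F): from F→then F read we get {then}; from F→S read we get {bool, read}. So FIRST(F) = {bool, read, then}.
FOLLOW(S) includes $ since S is the start symbol.
FOLLOW(S): in F→S read, S is followed by read with FIRST {read}. Thus FOLLOW(S) = {$, read}.
FOLLOW(R): in S→bool R read, R is followed by read with FIRST {read}. Thus FOLLOW(R) = {read}.
FOLLOW(N): in S→N, the suffix after N is empty, so FOLLOW(N) ⊇ FOLLOW(S) = {$, read}. Thus FOLLOW(N) = {$, read}.
FOLLOW(F): in N→read F F (occurrence 1), F is followed by F with FIRST {bool, read, then}; in N→read F F (occurrence 2), the suffix after F is empty, so FOLLOW(F) ⊇ FOLLOW(N) = {$, read}; in F→then F read, F is followed by read with FIRST {read}. Thus FOLLOW(F) = {$, bool, read, then}.

{$, bool, read, then}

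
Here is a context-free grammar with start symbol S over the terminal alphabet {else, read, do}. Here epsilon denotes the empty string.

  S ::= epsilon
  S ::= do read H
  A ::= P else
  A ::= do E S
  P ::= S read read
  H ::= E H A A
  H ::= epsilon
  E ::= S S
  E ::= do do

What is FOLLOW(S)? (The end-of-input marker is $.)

FIRST(S): from S::=epsilon we get {epsilon}; from S::=do read H we get {do}. So FIRST(S) = {epsilon, do}.
FIRST(P): from P::=S read read we get {do, read}. So FIRST(P) = {do, read}.
FIRST(E): from E::=S S we get {epsilon, do}; from E::=do do we get {do}. So FIRST(E) = {epsilon, do}.
FIRST(A): from A::=P else we get {do, read}; from A::=do E S we get {do}. So FIRST(A) = {do, read}.
FIRST(H): from H::=E H A A we get {do, read}; from H::=epsilon we get {epsilon}. So FIRST(H) = {epsilon, do, read}.
FOLLOW(S) includes $ since S is the start symbol.
FOLLOW(P): in A::=P else, P is followed by else with FIRST {else}. Thus FOLLOW(P) = {else}.
FOLLOW(S): in A::=do E S, the suffix after S is empty, so FOLLOW(S) ⊇ FOLLOW(A) = {$, do, read}; in P::=S read read, S is followed by read read with FIRST {read}; in E::=S S (occurrence 1), S is followed by S with FIRST {epsilon, do}; in E::=S S (occurrence 1), the suffix after S is nullable, so FOLLOW(S) ⊇ FOLLOW(E) = {$, do, read}; in E::=S S (occurrence 2), the suffix after S is empty, so FOLLOW(S) ⊇ FOLLOW(E) = {$, do, read}. Thus FOLLOW(S) = {$, do, read}.
FOLLOW(H): in S::=do read H, the suffix after H is empty, so FOLLOW(H) ⊇ FOLLOW(S) = {$, do, read}; in H::=E H A A, H is followed by A A with FIRST {do, read}. Thus FOLLOW(H) = {$, do, read}.
FOLLOW(A): in H::=E H A A (occurrence 1), A is followed by A with FIRST {do, read}; in H::=E H A A (occurrence 2), the suffix after A is empty, so FOLLOW(A) ⊇ FOLLOW(H) = {$, do, read}. Thus FOLLOW(A) = {$, do, read}.
FOLLOW(E): in A::=do E S, E is followed by S with FIRST {epsilon, do}; in A::=do E S, the suffix after E is nullable, so FOLLOW(E) ⊇ FOLLOW(A) = {$, do, read}; in H::=E H A A, E is followed by H A A with FIRST {do, read}. Thus FOLLOW(E) = {$, do, read}.

{$, do, read}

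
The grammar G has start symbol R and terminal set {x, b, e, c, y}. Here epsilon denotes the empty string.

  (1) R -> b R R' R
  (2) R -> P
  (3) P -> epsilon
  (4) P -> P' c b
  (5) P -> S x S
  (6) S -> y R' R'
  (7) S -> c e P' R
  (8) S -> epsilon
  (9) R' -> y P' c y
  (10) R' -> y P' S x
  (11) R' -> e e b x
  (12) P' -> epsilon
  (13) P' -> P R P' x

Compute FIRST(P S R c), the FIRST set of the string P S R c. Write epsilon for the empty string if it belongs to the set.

{b, c, x, y}

FIRST(S) = {epsilon, c, y}
FIRST(R') = {e, y}
FIRST(R) = {epsilon, b, c, x, y}  (via P)
FIRST(P) = {epsilon, b, c, x, y}  (via P' c b, S x S)
FIRST(P') = {epsilon, b, c, x, y}  (via P R P' x)
FIRST(P S R c): take FIRST of each symbol in turn, carrying on past any symbol whose FIRST contains epsilon; result {b, c, x, y}.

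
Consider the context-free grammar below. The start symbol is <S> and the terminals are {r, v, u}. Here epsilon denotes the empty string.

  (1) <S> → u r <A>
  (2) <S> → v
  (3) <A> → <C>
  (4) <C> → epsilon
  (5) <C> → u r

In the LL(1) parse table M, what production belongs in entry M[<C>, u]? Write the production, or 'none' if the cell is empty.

FIRST(<S>): from <S>→u r <A> we get {u}; from <S>→v we get {v}. So FIRST(<S>) = {u, v}.
FIRST(<C>): from <C>→epsilon we get {epsilon}; from <C>→u r we get {u}. So FIRST(<C>) = {epsilon, u}.
FIRST(<A>): from <A>→<C> we get {epsilon, u}. So FIRST(<A>) = {epsilon, u}.
FOLLOW(<S>) includes $ since <S> is the start symbol.
FOLLOW(<A>): in <S>→u r <A>, the suffix after <A> is empty, so FOLLOW(<A>) ⊇ FOLLOW(<S>) = {$}. Thus FOLLOW(<A>) = {$}.
FOLLOW(<C>): in <A>→<C>, the suffix after <C> is empty, so FOLLOW(<C>) ⊇ FOLLOW(<A>) = {$}. Thus FOLLOW(<C>) = {$}.
For <C> → epsilon: FIRST(epsilon) = {epsilon}, so it goes in M[<C>, t] for t ∈ {}; since epsilon ∈ FIRST, also for every t ∈ FOLLOW(<C>) = {$}.
For <C> → u r: FIRST(u r) = {u}, so it goes in M[<C>, t] for t ∈ {u}.

<C> → u r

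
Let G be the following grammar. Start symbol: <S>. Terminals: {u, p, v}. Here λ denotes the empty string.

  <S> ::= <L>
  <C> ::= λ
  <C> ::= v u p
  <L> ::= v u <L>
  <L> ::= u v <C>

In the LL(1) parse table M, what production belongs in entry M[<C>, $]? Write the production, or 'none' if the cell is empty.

FIRST(<C>): from <C>::=λ we get {λ}; from <C>::=v u p we get {v}. So FIRST(<C>) = {λ, v}.
FIRST(<L>): from <L>::=v u <L> we get {v}; from <L>::=u v <C> we get {u}. So FIRST(<L>) = {u, v}.
FIRST(<S>): from <S>::=<L> we get {u, v}. So FIRST(<S>) = {u, v}.
FOLLOW(<S>) includes $ since <S> is the start symbol.
FOLLOW(<L>): in <S>::=<L>, the suffix after <L> is empty, so FOLLOW(<L>) ⊇ FOLLOW(<S>) = {$}; in <L>::=v u <L>, the suffix after <L> is empty (adds nothing new). Thus FOLLOW(<L>) = {$}.
FOLLOW(<C>): in <L>::=u v <C>, the suffix after <C> is empty, so FOLLOW(<C>) ⊇ FOLLOW(<L>) = {$}. Thus FOLLOW(<C>) = {$}.
For <C> ::= λ: FIRST(λ) = {λ}, so it goes in M[<C>, t] for t ∈ {}; since λ ∈ FIRST, also for every t ∈ FOLLOW(<C>) = {$}.
For <C> ::= v u p: FIRST(v u p) = {v}, so it goes in M[<C>, t] for t ∈ {v}.

<C> ::= λ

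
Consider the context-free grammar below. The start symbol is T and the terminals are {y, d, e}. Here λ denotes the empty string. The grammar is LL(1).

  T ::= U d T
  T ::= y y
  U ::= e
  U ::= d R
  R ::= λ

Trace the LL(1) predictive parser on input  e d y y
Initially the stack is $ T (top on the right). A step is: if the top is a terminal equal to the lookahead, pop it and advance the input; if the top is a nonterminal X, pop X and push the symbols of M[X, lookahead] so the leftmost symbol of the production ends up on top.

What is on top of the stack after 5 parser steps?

y

step 1: stack=$ T  input=e d y y $  — expand T ::= U d T
step 2: stack=$ T d U  input=e d y y $  — expand U ::= e
step 3: stack=$ T d e  input=e d y y $  — match e
step 4: stack=$ T d  input=d y y $  — match d
step 5: stack=$ T  input=y y $  — expand T ::= y y
Stack after step 5: $ y y (top = y).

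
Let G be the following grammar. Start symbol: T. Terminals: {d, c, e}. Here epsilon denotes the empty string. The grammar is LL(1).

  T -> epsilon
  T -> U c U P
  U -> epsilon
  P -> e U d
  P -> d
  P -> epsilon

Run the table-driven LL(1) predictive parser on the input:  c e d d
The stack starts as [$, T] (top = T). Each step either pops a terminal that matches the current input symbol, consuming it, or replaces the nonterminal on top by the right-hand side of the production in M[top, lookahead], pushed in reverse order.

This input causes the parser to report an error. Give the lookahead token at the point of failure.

step 1: stack=$ T  input=c e d d $  — expand T -> U c U P
step 2: stack=$ P U c U  input=c e d d $  — expand U -> epsilon
step 3: stack=$ P U c  input=c e d d $  — match c
step 4: stack=$ P U  input=e d d $  — expand U -> epsilon
step 5: stack=$ P  input=e d d $  — expand P -> e U d
step 6: stack=$ d U e  input=e d d $  — match e
step 7: stack=$ d U  input=d d $  — expand U -> epsilon
step 8: stack=$ d  input=d d $  — match d
step 9: stack=$  input=d $  — error: stack empty but input remains

d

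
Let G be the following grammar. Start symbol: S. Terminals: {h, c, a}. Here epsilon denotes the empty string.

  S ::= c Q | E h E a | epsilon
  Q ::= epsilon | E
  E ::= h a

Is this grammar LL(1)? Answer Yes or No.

FIRST(S) = {epsilon, c, h}
FIRST(Q) = {epsilon, h}
FIRST(E) = {h}
FOLLOW(S) = {$}
FOLLOW(Q) = {$}
FOLLOW(E) = {$, a, h}
Each cell of M receives at most one production.

Yes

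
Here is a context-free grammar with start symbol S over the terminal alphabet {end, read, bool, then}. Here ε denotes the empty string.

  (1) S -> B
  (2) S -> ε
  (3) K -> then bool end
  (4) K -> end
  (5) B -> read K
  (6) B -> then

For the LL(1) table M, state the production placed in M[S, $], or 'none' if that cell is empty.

S -> ε

FIRST(K) = {end, then}
FIRST(B) = {read, then}
FIRST(S) = {ε, read, then}  (via B)
FOLLOW(S) includes $ since S is the start symbol.
FOLLOW(S): S appears on no right-hand side. Thus FOLLOW(S) = {$}.
For S -> B: FIRST(B) = {read, then}, so it goes in M[S, t] for t ∈ {read, then}.
For S -> ε: FIRST(ε) = {ε}, so it goes in M[S, t] for t ∈ {}; since ε ∈ FIRST, also for every t ∈ FOLLOW(S) = {$}.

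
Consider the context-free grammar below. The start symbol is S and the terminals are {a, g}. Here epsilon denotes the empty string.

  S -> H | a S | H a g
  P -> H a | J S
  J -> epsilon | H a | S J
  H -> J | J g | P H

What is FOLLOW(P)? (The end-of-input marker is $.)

{$, a, g}

FIRST(S) = {epsilon, a, g}  (via H, H a g)
FIRST(P) = {epsilon, a, g}  (via H a, J S)
FIRST(J) = {epsilon, a, g}  (via H a, S J)
FIRST(H) = {epsilon, a, g}  (via J, J g, P H)
FOLLOW(S) includes $ since S is the start symbol.
FOLLOW(S): in S->a S, the suffix after S is empty (adds nothing new); in P->J S, the suffix after S is empty, so FOLLOW(S) ⊇ FOLLOW(P) = {$, a, g}; in J->S J, S is followed by J with FIRST {epsilon, a, g}; in J->S J, the suffix after S is nullable, so FOLLOW(S) ⊇ FOLLOW(J) = {$, a, g}. Thus FOLLOW(S) = {$, a, g}.
FOLLOW(H): in S->H, the suffix after H is empty, so FOLLOW(H) ⊇ FOLLOW(S) = {$, a, g}; in S->H a g, H is followed by a g with FIRST {a}; in P->H a, H is followed by a with FIRST {a}; in J->H a, H is followed by a with FIRST {a}; in H->P H, the suffix after H is empty (adds nothing new). Thus FOLLOW(H) = {$, a, g}.
FOLLOW(P): in H->P H, P is followed by H with FIRST {epsilon, a, g}; in H->P H, the suffix after P is nullable, so FOLLOW(P) ⊇ FOLLOW(H) = {$, a, g}. Thus FOLLOW(P) = {$, a, g}.
FOLLOW(J): in P->J S, J is followed by S with FIRST {epsilon, a, g}; in P->J S, the suffix after J is nullable, so FOLLOW(J) ⊇ FOLLOW(P) = {$, a, g}; in J->S J, the suffix after J is empty (adds nothing new); in H->J, the suffix after J is empty, so FOLLOW(J) ⊇ FOLLOW(H) = {$, a, g}; in H->J g, J is followed by g with FIRST {g}. Thus FOLLOW(J) = {$, a, g}.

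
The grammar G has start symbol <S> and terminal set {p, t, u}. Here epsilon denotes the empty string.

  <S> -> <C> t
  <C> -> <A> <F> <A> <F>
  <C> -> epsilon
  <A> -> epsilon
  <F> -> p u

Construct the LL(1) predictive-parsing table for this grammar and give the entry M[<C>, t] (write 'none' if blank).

<C> -> epsilon

FIRST(<A>) = {epsilon}
FIRST(<F>) = {p}
FIRST(<C>) = {epsilon, p}  (via <A> <F> <A> <F>)
FIRST(<S>) = {p, t}  (via <C> t)
FOLLOW(<S>) includes $ since <S> is the start symbol.
FOLLOW(<C>): in <S>-><C> t, <C> is followed by t with FIRST {t}. Thus FOLLOW(<C>) = {t}.
For <C> -> <A> <F> <A> <F>: FIRST(<A> <F> <A> <F>) = {p}, so it goes in M[<C>, t] for t ∈ {p}.
For <C> -> epsilon: FIRST(epsilon) = {epsilon}, so it goes in M[<C>, t] for t ∈ {}; since epsilon ∈ FIRST, also for every t ∈ FOLLOW(<C>) = {t}.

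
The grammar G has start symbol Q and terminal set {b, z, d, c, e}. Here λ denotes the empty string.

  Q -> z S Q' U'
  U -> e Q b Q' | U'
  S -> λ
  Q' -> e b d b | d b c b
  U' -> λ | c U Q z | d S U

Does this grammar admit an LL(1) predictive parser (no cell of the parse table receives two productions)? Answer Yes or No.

Yes

FIRST(Q) = {z}
FIRST(U) = {λ, c, d, e}
FIRST(S) = {λ}
FIRST(Q') = {d, e}
FIRST(U') = {λ, c, d}
FOLLOW(Q) = {$, b, z}
FOLLOW(U) = {$, b, z}
FOLLOW(S) = {$, b, c, d, e, z}
FOLLOW(Q') = {$, b, c, d, z}
FOLLOW(U') = {$, b, z}
Each cell of M receives at most one production.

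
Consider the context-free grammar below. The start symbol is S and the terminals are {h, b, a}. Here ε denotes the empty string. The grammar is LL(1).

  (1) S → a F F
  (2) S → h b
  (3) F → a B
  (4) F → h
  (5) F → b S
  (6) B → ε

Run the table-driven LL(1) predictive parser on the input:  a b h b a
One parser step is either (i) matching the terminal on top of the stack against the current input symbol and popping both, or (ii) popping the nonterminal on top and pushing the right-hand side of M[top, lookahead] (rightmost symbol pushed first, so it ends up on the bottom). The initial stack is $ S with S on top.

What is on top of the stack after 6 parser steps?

     Stack    Input        Action
  1  $ S      a b h b a $  expand S → a F F
  2  $ F F a  a b h b a $  match a
  3  $ F F    b h b a $    expand F → b S
  4  $ F S b  b h b a $    match b
  5  $ F S    h b a $      expand S → h b
  6  $ F b h  h b a $      match h
Stack after step 6: $ F b (top = b).

b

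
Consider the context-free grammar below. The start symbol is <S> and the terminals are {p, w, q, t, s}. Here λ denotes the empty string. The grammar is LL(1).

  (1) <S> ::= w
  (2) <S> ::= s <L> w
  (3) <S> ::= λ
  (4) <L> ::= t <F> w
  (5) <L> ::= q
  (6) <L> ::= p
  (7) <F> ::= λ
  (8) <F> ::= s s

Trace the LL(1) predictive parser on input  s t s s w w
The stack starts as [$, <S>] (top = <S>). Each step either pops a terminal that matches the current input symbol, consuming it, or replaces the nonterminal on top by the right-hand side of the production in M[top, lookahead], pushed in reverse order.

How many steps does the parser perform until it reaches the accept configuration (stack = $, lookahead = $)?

9

     Stack        Input          Action
  1  $ <S>        s t s s w w $  expand <S> ::= s <L> w
  2  $ w <L> s    s t s s w w $  match s
  3  $ w <L>      t s s w w $    expand <L> ::= t <F> w
  4  $ w w <F> t  t s s w w $    match t
  5  $ w w <F>    s s w w $      expand <F> ::= s s
  6  $ w w s s    s s w w $      match s
  7  $ w w s      s w w $        match s
  8  $ w w        w w $          match w
  9  $ w          w $            match w
Accept reached after 9 steps.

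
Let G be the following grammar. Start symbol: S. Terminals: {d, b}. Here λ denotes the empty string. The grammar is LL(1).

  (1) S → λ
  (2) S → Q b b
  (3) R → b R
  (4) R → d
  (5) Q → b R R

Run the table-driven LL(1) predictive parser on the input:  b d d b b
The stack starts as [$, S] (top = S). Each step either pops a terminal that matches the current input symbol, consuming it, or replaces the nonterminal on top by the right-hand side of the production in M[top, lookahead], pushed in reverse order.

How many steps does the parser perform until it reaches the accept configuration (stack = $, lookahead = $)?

step 1: stack=$ S  input=b d d b b $  — expand S → Q b b
step 2: stack=$ b b Q  input=b d d b b $  — expand Q → b R R
step 3: stack=$ b b R R b  input=b d d b b $  — match b
step 4: stack=$ b b R R  input=d d b b $  — expand R → d
step 5: stack=$ b b R d  input=d d b b $  — match d
step 6: stack=$ b b R  input=d b b $  — expand R → d
step 7: stack=$ b b d  input=d b b $  — match d
step 8: stack=$ b b  input=b b $  — match b
step 9: stack=$ b  input=b $  — match b
Accept reached after 9 steps.

9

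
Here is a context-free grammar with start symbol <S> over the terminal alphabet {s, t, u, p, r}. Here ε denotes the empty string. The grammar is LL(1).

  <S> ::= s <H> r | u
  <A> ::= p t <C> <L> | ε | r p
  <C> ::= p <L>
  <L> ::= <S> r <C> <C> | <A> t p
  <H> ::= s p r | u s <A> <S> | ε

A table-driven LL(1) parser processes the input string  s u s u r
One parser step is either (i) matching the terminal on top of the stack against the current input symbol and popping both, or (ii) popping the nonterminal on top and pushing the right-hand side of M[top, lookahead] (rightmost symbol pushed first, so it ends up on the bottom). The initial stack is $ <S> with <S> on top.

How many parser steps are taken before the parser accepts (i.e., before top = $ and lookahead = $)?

9

step 1: stack=$ <S>  input=s u s u r $  — expand <S> ::= s <H> r
step 2: stack=$ r <H> s  input=s u s u r $  — match s
step 3: stack=$ r <H>  input=u s u r $  — expand <H> ::= u s <A> <S>
step 4: stack=$ r <S> <A> s u  input=u s u r $  — match u
step 5: stack=$ r <S> <A> s  input=s u r $  — match s
step 6: stack=$ r <S> <A>  input=u r $  — expand <A> ::= ε
step 7: stack=$ r <S>  input=u r $  — expand <S> ::= u
step 8: stack=$ r u  input=u r $  — match u
step 9: stack=$ r  input=r $  — match r
Accept reached after 9 steps.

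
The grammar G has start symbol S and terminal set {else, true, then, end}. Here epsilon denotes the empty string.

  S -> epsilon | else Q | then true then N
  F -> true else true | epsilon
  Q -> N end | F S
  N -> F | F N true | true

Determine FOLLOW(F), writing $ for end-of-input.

{$, else, end, then, true}

FIRST(S): from S->epsilon we get {epsilon}; from S->else Q we get {else}; from S->then true then N we get {then}. So FIRST(S) = {epsilon, else, then}.
FIRST(F): from F->true else true we get {true}; from F->epsilon we get {epsilon}. So FIRST(F) = {epsilon, true}.
FIRST(N): from N->F we get {epsilon, true}; from N->F N true we get {true}; from N->true we get {true}. So FIRST(N) = {epsilon, true}.
FIRST(Q): from Q->N end we get {end, true}; from Q->F S we get {epsilon, else, then, true}. So FIRST(Q) = {epsilon, else, end, then, true}.
FOLLOW(S) includes $ since S is the start symbol.
FOLLOW(S): in Q->F S, the suffix after S is empty, so FOLLOW(S) ⊇ FOLLOW(Q) = {$}. Thus FOLLOW(S) = {$}.
FOLLOW(Q): in S->else Q, the suffix after Q is empty, so FOLLOW(Q) ⊇ FOLLOW(S) = {$}. Thus FOLLOW(Q) = {$}.
FOLLOW(N): in S->then true then N, the suffix after N is empty, so FOLLOW(N) ⊇ FOLLOW(S) = {$}; in Q->N end, N is followed by end with FIRST {end}; in N->F N true, N is followed by true with FIRST {true}. Thus FOLLOW(N) = {$, end, true}.
FOLLOW(F): in Q->F S, F is followed by S with FIRST {epsilon, else, then}; in Q->F S, the suffix after F is nullable, so FOLLOW(F) ⊇ FOLLOW(Q) = {$}; in N->F, the suffix after F is empty, so FOLLOW(F) ⊇ FOLLOW(N) = {$, end, true}; in N->F N true, F is followed by N true with FIRST {true}. Thus FOLLOW(F) = {$, else, end, then, true}.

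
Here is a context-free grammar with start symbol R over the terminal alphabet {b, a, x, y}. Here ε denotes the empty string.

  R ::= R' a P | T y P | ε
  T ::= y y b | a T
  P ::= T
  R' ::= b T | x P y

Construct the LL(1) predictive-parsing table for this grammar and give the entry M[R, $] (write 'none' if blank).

FIRST(T): from T::=y y b we get {y}; from T::=a T we get {a}. So FIRST(T) = {a, y}.
FIRST(R'): from R'::=b T we get {b}; from R'::=x P y we get {x}. So FIRST(R') = {b, x}.
FIRST(R): from R::=R' a P we get {b, x}; from R::=T y P we get {a, y}; from R::=ε we get {ε}. So FIRST(R) = {ε, a, b, x, y}.
FIRST(P): from P::=T we get {a, y}. So FIRST(P) = {a, y}.
FOLLOW(R) includes $ since R is the start symbol.
FOLLOW(R): R appears on no right-hand side. Thus FOLLOW(R) = {$}.
For R ::= R' a P: FIRST(R' a P) = {b, x}, so it goes in M[R, t] for t ∈ {b, x}.
For R ::= T y P: FIRST(T y P) = {a, y}, so it goes in M[R, t] for t ∈ {a, y}.
For R ::= ε: FIRST(ε) = {ε}, so it goes in M[R, t] for t ∈ {}; since ε ∈ FIRST, also for every t ∈ FOLLOW(R) = {$}.

R ::= ε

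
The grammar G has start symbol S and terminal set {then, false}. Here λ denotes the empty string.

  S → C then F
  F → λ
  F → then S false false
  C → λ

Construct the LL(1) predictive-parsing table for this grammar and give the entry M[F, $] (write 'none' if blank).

F → λ

FIRST(F) = {λ, then}
FIRST(C) = {λ}
FIRST(S) = {then}  (via C then F)
FOLLOW(S) includes $ since S is the start symbol.
FOLLOW(S): in F→then S false false, S is followed by false false with FIRST {false}. Thus FOLLOW(S) = {$, false}.
FOLLOW(F): in S→C then F, the suffix after F is empty, so FOLLOW(F) ⊇ FOLLOW(S) = {$, false}. Thus FOLLOW(F) = {$, false}.
For F → λ: FIRST(λ) = {λ}, so it goes in M[F, t] for t ∈ {}; since λ ∈ FIRST, also for every t ∈ FOLLOW(F) = {$, false}.
For F → then S false false: FIRST(then S false false) = {then}, so it goes in M[F, t] for t ∈ {then}.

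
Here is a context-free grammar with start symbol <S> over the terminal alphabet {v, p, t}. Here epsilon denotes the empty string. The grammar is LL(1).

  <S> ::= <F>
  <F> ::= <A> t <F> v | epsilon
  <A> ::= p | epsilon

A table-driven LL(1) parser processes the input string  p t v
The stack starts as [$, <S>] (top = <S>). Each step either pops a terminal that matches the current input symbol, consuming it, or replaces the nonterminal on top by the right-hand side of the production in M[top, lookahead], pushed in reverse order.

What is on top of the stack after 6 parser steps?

     Stack          Input    Action
  1  $ <S>          p t v $  expand <S> ::= <F>
  2  $ <F>          p t v $  expand <F> ::= <A> t <F> v
  3  $ v <F> t <A>  p t v $  expand <A> ::= p
  4  $ v <F> t p    p t v $  match p
  5  $ v <F> t      t v $    match t
  6  $ v <F>        v $      expand <F> ::= epsilon
Stack after step 6: $ v (top = v).

v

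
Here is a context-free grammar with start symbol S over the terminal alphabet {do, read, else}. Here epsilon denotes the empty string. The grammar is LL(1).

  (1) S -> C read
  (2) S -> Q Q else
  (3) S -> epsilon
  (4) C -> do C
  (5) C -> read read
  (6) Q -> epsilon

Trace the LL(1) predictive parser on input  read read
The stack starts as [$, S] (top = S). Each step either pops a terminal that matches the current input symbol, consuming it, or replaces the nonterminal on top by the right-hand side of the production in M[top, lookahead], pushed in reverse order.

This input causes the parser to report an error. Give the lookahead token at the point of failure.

$

step 1: stack=$ S  input=read read $  — expand S -> C read
step 2: stack=$ read C  input=read read $  — expand C -> read read
step 3: stack=$ read read read  input=read read $  — match read
step 4: stack=$ read read  input=read $  — match read
step 5: stack=$ read  input=$  — error: top is terminal read but lookahead is $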